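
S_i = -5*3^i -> [-5, -15, -45, -135, -405]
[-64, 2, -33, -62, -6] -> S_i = Random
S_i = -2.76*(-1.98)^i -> [-2.76, 5.46, -10.82, 21.42, -42.42]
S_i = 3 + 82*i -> [3, 85, 167, 249, 331]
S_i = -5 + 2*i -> [-5, -3, -1, 1, 3]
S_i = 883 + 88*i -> [883, 971, 1059, 1147, 1235]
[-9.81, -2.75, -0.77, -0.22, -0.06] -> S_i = -9.81*0.28^i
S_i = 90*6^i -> [90, 540, 3240, 19440, 116640]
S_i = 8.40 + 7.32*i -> [8.4, 15.72, 23.04, 30.36, 37.68]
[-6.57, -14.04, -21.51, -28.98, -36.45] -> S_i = -6.57 + -7.47*i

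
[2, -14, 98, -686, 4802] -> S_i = 2*-7^i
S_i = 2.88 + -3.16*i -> [2.88, -0.28, -3.44, -6.6, -9.76]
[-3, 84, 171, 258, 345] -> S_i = -3 + 87*i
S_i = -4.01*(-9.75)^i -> [-4.01, 39.1, -381.2, 3716.71, -36237.88]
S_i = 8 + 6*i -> [8, 14, 20, 26, 32]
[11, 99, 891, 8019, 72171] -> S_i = 11*9^i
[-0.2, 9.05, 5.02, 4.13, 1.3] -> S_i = Random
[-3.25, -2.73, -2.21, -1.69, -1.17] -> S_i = -3.25 + 0.52*i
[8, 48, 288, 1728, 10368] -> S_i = 8*6^i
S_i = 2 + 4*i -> [2, 6, 10, 14, 18]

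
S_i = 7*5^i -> [7, 35, 175, 875, 4375]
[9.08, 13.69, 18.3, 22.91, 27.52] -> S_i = 9.08 + 4.61*i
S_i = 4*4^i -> [4, 16, 64, 256, 1024]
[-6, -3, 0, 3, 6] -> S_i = -6 + 3*i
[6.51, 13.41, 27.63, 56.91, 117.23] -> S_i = 6.51*2.06^i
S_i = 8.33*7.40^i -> [8.33, 61.64, 456.15, 3375.52, 24978.82]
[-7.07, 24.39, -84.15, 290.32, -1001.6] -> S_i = -7.07*(-3.45)^i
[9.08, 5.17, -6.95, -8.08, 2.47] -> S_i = Random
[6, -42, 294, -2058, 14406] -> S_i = 6*-7^i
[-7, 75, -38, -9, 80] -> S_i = Random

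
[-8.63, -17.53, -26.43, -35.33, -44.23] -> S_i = -8.63 + -8.90*i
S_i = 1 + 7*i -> [1, 8, 15, 22, 29]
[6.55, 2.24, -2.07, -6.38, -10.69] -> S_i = 6.55 + -4.31*i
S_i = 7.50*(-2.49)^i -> [7.5, -18.68, 46.5, -115.79, 288.31]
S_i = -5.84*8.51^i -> [-5.84, -49.7, -422.93, -3599.16, -30628.88]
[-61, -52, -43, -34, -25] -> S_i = -61 + 9*i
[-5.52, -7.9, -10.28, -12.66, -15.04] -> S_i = -5.52 + -2.38*i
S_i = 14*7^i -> [14, 98, 686, 4802, 33614]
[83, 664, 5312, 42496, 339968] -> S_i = 83*8^i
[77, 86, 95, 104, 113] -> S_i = 77 + 9*i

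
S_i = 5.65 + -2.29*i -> [5.65, 3.36, 1.07, -1.22, -3.51]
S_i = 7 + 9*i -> [7, 16, 25, 34, 43]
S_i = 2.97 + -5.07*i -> [2.97, -2.1, -7.17, -12.24, -17.31]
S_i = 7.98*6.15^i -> [7.98, 49.08, 301.82, 1856.21, 11415.72]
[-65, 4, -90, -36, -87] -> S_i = Random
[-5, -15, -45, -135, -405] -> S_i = -5*3^i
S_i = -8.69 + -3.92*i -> [-8.69, -12.61, -16.53, -20.45, -24.37]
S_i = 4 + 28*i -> [4, 32, 60, 88, 116]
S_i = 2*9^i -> [2, 18, 162, 1458, 13122]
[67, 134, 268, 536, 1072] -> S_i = 67*2^i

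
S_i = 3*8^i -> [3, 24, 192, 1536, 12288]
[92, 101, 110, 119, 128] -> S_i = 92 + 9*i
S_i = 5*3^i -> [5, 15, 45, 135, 405]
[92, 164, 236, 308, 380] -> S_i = 92 + 72*i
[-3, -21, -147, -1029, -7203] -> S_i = -3*7^i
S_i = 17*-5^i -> [17, -85, 425, -2125, 10625]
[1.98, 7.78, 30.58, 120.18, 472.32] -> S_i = 1.98*3.93^i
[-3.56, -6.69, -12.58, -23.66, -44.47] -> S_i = -3.56*1.88^i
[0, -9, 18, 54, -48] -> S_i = Random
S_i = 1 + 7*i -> [1, 8, 15, 22, 29]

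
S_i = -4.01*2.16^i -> [-4.01, -8.66, -18.71, -40.41, -87.29]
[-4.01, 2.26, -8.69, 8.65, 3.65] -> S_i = Random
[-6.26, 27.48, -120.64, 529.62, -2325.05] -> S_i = -6.26*(-4.39)^i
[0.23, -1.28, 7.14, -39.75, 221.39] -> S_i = 0.23*(-5.57)^i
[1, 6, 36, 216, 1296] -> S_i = 1*6^i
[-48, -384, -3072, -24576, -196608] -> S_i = -48*8^i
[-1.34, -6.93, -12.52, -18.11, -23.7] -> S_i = -1.34 + -5.59*i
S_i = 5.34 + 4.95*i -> [5.34, 10.29, 15.24, 20.19, 25.14]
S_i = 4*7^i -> [4, 28, 196, 1372, 9604]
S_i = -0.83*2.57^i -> [-0.83, -2.13, -5.48, -14.09, -36.21]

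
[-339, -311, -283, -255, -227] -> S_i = -339 + 28*i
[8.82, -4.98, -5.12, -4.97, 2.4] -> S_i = Random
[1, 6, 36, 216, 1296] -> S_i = 1*6^i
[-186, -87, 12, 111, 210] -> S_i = -186 + 99*i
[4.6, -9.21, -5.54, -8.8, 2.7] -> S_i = Random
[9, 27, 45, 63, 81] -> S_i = 9 + 18*i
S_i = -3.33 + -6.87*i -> [-3.33, -10.2, -17.07, -23.94, -30.81]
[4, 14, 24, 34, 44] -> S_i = 4 + 10*i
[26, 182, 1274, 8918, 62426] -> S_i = 26*7^i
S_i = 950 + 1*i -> [950, 951, 952, 953, 954]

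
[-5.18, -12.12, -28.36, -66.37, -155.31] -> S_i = -5.18*2.34^i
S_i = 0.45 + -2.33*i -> [0.45, -1.88, -4.21, -6.54, -8.87]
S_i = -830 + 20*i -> [-830, -810, -790, -770, -750]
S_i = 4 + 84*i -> [4, 88, 172, 256, 340]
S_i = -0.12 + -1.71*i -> [-0.12, -1.83, -3.54, -5.25, -6.96]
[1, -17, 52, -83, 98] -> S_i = Random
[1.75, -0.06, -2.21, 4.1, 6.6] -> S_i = Random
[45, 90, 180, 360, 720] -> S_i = 45*2^i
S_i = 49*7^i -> [49, 343, 2401, 16807, 117649]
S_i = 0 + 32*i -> [0, 32, 64, 96, 128]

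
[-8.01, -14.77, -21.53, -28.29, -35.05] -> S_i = -8.01 + -6.76*i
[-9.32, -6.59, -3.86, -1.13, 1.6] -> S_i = -9.32 + 2.73*i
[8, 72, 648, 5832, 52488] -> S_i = 8*9^i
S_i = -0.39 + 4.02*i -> [-0.39, 3.63, 7.65, 11.67, 15.69]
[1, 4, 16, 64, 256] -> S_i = 1*4^i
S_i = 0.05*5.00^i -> [0.05, 0.25, 1.25, 6.25, 31.25]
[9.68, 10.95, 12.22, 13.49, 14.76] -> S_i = 9.68 + 1.27*i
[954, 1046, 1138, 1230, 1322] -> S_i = 954 + 92*i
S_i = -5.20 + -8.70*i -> [-5.2, -13.9, -22.6, -31.3, -40.0]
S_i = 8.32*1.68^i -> [8.32, 13.98, 23.48, 39.45, 66.28]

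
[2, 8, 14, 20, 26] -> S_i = 2 + 6*i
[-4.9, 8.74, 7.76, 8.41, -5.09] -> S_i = Random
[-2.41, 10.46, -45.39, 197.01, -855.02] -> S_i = -2.41*(-4.34)^i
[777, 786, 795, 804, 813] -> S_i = 777 + 9*i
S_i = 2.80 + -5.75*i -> [2.8, -2.95, -8.7, -14.45, -20.2]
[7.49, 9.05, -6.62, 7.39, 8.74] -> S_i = Random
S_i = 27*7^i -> [27, 189, 1323, 9261, 64827]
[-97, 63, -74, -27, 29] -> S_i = Random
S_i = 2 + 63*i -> [2, 65, 128, 191, 254]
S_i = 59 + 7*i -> [59, 66, 73, 80, 87]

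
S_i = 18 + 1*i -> [18, 19, 20, 21, 22]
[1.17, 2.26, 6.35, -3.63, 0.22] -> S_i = Random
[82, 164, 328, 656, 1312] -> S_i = 82*2^i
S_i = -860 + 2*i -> [-860, -858, -856, -854, -852]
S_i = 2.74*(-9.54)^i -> [2.74, -26.14, 249.37, -2379.01, 22695.73]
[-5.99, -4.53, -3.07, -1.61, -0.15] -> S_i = -5.99 + 1.46*i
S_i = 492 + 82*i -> [492, 574, 656, 738, 820]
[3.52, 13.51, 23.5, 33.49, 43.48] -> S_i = 3.52 + 9.99*i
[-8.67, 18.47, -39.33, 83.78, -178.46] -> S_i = -8.67*(-2.13)^i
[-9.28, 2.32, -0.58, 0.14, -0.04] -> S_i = -9.28*(-0.25)^i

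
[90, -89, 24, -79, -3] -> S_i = Random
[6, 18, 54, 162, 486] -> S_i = 6*3^i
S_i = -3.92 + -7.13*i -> [-3.92, -11.05, -18.18, -25.31, -32.44]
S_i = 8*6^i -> [8, 48, 288, 1728, 10368]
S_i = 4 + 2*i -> [4, 6, 8, 10, 12]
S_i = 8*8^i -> [8, 64, 512, 4096, 32768]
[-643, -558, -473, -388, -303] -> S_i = -643 + 85*i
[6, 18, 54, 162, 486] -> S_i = 6*3^i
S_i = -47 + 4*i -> [-47, -43, -39, -35, -31]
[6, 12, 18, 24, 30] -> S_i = 6 + 6*i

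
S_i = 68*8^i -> [68, 544, 4352, 34816, 278528]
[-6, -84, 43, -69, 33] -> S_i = Random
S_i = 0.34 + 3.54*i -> [0.34, 3.88, 7.42, 10.96, 14.5]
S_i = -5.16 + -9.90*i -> [-5.16, -15.06, -24.96, -34.86, -44.76]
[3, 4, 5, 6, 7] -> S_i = 3 + 1*i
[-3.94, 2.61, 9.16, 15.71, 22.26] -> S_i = -3.94 + 6.55*i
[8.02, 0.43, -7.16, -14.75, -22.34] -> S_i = 8.02 + -7.59*i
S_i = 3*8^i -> [3, 24, 192, 1536, 12288]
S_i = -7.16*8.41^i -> [-7.16, -60.22, -506.41, -4258.93, -35817.64]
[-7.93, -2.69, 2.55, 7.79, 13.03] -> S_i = -7.93 + 5.24*i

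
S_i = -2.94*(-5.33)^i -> [-2.94, 15.67, -83.52, 445.17, -2372.77]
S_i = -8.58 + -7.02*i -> [-8.58, -15.6, -22.62, -29.64, -36.66]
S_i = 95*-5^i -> [95, -475, 2375, -11875, 59375]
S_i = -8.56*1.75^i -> [-8.56, -14.98, -26.22, -45.88, -80.28]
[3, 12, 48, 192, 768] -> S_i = 3*4^i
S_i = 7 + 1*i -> [7, 8, 9, 10, 11]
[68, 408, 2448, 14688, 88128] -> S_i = 68*6^i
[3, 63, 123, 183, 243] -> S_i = 3 + 60*i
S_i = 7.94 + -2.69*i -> [7.94, 5.25, 2.56, -0.13, -2.82]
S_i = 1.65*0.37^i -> [1.65, 0.61, 0.23, 0.08, 0.03]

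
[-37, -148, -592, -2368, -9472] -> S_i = -37*4^i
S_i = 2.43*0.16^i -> [2.43, 0.39, 0.06, 0.01, 0.0]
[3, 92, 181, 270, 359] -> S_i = 3 + 89*i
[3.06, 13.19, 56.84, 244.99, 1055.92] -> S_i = 3.06*4.31^i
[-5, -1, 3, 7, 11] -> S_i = -5 + 4*i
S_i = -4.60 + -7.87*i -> [-4.6, -12.47, -20.34, -28.21, -36.08]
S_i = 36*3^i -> [36, 108, 324, 972, 2916]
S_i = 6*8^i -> [6, 48, 384, 3072, 24576]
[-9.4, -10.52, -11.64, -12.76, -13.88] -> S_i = -9.40 + -1.12*i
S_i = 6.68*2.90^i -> [6.68, 19.37, 56.18, 162.92, 472.46]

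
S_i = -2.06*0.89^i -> [-2.06, -1.83, -1.63, -1.45, -1.29]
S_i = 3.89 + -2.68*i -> [3.89, 1.21, -1.47, -4.15, -6.83]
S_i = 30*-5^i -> [30, -150, 750, -3750, 18750]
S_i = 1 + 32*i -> [1, 33, 65, 97, 129]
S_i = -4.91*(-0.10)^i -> [-4.91, 0.49, -0.05, 0.0, -0.0]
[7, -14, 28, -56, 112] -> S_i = 7*-2^i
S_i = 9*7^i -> [9, 63, 441, 3087, 21609]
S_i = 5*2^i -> [5, 10, 20, 40, 80]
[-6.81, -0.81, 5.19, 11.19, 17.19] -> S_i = -6.81 + 6.00*i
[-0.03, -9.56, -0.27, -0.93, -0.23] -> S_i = Random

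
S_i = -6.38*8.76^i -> [-6.38, -55.89, -489.59, -4288.77, -37569.65]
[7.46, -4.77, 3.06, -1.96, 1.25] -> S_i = 7.46*(-0.64)^i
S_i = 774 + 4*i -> [774, 778, 782, 786, 790]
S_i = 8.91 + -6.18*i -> [8.91, 2.73, -3.45, -9.63, -15.81]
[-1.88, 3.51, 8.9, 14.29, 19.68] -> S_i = -1.88 + 5.39*i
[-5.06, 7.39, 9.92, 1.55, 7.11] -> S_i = Random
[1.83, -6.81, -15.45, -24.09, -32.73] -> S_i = 1.83 + -8.64*i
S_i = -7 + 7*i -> [-7, 0, 7, 14, 21]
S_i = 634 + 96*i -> [634, 730, 826, 922, 1018]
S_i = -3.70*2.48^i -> [-3.7, -9.18, -22.76, -56.44, -139.96]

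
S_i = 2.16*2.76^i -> [2.16, 5.96, 16.45, 45.41, 125.34]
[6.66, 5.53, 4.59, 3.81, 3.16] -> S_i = 6.66*0.83^i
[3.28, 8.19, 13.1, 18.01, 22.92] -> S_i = 3.28 + 4.91*i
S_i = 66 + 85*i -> [66, 151, 236, 321, 406]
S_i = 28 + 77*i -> [28, 105, 182, 259, 336]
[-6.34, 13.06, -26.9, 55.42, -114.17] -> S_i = -6.34*(-2.06)^i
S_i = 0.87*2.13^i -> [0.87, 1.85, 3.95, 8.41, 17.91]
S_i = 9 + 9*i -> [9, 18, 27, 36, 45]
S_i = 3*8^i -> [3, 24, 192, 1536, 12288]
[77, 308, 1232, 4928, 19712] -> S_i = 77*4^i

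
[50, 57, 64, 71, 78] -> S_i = 50 + 7*i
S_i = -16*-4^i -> [-16, 64, -256, 1024, -4096]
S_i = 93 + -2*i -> [93, 91, 89, 87, 85]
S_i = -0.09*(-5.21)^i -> [-0.09, 0.47, -2.44, 12.73, -66.31]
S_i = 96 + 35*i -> [96, 131, 166, 201, 236]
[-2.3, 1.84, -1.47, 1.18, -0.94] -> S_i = -2.30*(-0.80)^i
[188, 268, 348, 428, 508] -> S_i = 188 + 80*i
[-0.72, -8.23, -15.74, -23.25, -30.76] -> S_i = -0.72 + -7.51*i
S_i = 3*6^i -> [3, 18, 108, 648, 3888]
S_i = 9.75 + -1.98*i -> [9.75, 7.77, 5.79, 3.81, 1.83]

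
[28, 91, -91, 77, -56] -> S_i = Random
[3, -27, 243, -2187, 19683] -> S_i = 3*-9^i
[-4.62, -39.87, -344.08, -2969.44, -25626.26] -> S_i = -4.62*8.63^i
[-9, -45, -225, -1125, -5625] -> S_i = -9*5^i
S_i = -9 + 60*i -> [-9, 51, 111, 171, 231]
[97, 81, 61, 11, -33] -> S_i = Random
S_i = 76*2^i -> [76, 152, 304, 608, 1216]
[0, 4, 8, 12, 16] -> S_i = 0 + 4*i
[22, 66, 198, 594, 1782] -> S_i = 22*3^i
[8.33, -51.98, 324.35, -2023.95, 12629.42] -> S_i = 8.33*(-6.24)^i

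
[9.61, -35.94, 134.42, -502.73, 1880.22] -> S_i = 9.61*(-3.74)^i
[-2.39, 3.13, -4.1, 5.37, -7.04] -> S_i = -2.39*(-1.31)^i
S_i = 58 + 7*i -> [58, 65, 72, 79, 86]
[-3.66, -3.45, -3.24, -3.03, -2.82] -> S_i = -3.66 + 0.21*i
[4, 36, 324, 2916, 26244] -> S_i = 4*9^i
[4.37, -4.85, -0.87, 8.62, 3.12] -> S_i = Random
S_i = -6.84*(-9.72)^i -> [-6.84, 66.48, -646.23, 6281.38, -61054.99]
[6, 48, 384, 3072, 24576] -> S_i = 6*8^i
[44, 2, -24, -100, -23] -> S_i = Random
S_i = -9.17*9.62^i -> [-9.17, -88.22, -848.63, -8163.84, -78536.15]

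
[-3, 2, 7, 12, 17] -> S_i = -3 + 5*i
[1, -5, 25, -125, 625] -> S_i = 1*-5^i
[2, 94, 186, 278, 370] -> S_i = 2 + 92*i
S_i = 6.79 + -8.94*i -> [6.79, -2.15, -11.09, -20.03, -28.97]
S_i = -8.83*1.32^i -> [-8.83, -11.66, -15.39, -20.31, -26.81]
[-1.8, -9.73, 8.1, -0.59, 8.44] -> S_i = Random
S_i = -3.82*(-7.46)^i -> [-3.82, 28.5, -212.59, 1585.91, -11830.92]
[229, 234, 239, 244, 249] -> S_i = 229 + 5*i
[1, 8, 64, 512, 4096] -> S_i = 1*8^i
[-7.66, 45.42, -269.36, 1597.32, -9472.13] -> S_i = -7.66*(-5.93)^i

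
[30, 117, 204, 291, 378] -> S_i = 30 + 87*i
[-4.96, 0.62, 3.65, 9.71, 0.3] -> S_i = Random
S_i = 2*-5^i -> [2, -10, 50, -250, 1250]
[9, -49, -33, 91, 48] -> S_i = Random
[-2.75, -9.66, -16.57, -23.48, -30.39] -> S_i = -2.75 + -6.91*i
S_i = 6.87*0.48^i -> [6.87, 3.3, 1.58, 0.76, 0.36]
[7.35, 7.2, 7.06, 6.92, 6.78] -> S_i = 7.35*0.98^i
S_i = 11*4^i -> [11, 44, 176, 704, 2816]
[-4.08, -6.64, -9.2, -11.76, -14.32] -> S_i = -4.08 + -2.56*i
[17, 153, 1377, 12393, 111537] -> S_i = 17*9^i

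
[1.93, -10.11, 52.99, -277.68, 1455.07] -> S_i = 1.93*(-5.24)^i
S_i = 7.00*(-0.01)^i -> [7.0, -0.07, 0.0, -0.0, 0.0]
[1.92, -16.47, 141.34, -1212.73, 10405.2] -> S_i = 1.92*(-8.58)^i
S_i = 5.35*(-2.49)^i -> [5.35, -13.32, 33.17, -82.59, 205.66]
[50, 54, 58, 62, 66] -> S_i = 50 + 4*i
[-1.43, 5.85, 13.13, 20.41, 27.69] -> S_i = -1.43 + 7.28*i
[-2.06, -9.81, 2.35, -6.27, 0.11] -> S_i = Random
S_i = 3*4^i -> [3, 12, 48, 192, 768]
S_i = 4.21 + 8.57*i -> [4.21, 12.78, 21.35, 29.92, 38.49]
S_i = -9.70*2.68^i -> [-9.7, -26.0, -69.67, -186.71, -500.39]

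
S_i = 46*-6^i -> [46, -276, 1656, -9936, 59616]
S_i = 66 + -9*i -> [66, 57, 48, 39, 30]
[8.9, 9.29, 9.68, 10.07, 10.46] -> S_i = 8.90 + 0.39*i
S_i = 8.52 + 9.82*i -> [8.52, 18.34, 28.16, 37.98, 47.8]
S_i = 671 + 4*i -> [671, 675, 679, 683, 687]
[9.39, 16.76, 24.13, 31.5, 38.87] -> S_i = 9.39 + 7.37*i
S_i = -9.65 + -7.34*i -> [-9.65, -16.99, -24.33, -31.67, -39.01]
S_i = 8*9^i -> [8, 72, 648, 5832, 52488]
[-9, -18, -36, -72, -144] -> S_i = -9*2^i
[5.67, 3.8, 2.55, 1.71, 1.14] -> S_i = 5.67*0.67^i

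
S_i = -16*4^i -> [-16, -64, -256, -1024, -4096]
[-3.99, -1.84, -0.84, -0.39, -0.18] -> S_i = -3.99*0.46^i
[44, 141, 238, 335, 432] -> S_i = 44 + 97*i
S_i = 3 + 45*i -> [3, 48, 93, 138, 183]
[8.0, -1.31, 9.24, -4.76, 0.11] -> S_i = Random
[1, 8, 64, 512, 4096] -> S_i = 1*8^i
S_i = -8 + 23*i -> [-8, 15, 38, 61, 84]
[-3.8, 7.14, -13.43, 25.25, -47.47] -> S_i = -3.80*(-1.88)^i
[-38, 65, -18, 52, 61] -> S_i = Random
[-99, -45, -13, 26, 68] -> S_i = Random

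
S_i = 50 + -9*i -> [50, 41, 32, 23, 14]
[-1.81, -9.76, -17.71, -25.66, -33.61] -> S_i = -1.81 + -7.95*i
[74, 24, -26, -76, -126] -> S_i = 74 + -50*i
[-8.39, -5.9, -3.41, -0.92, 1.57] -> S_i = -8.39 + 2.49*i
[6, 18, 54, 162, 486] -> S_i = 6*3^i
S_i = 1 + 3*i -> [1, 4, 7, 10, 13]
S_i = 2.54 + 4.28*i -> [2.54, 6.82, 11.1, 15.38, 19.66]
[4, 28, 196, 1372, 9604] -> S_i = 4*7^i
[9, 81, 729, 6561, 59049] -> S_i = 9*9^i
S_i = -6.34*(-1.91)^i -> [-6.34, 12.11, -23.13, 44.18, -84.38]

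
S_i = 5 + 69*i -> [5, 74, 143, 212, 281]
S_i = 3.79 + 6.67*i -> [3.79, 10.46, 17.13, 23.8, 30.47]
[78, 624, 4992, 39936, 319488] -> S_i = 78*8^i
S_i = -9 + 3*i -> [-9, -6, -3, 0, 3]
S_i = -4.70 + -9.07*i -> [-4.7, -13.77, -22.84, -31.91, -40.98]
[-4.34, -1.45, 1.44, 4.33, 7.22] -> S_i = -4.34 + 2.89*i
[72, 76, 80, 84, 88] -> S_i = 72 + 4*i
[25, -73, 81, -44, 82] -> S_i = Random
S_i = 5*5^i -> [5, 25, 125, 625, 3125]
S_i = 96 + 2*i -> [96, 98, 100, 102, 104]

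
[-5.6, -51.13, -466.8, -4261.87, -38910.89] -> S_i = -5.60*9.13^i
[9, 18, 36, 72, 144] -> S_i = 9*2^i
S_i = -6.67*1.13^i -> [-6.67, -7.54, -8.52, -9.62, -10.88]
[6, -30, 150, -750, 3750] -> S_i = 6*-5^i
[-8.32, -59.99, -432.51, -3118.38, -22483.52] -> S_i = -8.32*7.21^i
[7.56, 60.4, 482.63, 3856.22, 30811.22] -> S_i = 7.56*7.99^i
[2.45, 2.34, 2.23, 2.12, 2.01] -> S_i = 2.45 + -0.11*i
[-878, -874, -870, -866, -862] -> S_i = -878 + 4*i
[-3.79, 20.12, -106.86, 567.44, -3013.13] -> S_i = -3.79*(-5.31)^i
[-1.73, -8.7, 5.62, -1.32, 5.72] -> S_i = Random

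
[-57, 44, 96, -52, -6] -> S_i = Random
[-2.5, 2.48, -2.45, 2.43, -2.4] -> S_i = -2.50*(-0.99)^i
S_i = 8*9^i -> [8, 72, 648, 5832, 52488]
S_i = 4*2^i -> [4, 8, 16, 32, 64]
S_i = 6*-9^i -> [6, -54, 486, -4374, 39366]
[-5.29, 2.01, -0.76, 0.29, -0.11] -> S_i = -5.29*(-0.38)^i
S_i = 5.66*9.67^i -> [5.66, 54.73, 529.26, 5117.95, 49490.56]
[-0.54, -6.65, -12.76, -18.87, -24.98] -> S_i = -0.54 + -6.11*i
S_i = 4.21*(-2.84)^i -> [4.21, -11.96, 33.96, -96.44, 273.88]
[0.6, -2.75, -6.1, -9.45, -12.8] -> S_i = 0.60 + -3.35*i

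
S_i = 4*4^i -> [4, 16, 64, 256, 1024]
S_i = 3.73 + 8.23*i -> [3.73, 11.96, 20.19, 28.42, 36.65]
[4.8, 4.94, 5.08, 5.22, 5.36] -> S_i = 4.80 + 0.14*i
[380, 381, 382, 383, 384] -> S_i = 380 + 1*i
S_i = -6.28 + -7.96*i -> [-6.28, -14.24, -22.2, -30.16, -38.12]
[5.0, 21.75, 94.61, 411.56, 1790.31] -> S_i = 5.00*4.35^i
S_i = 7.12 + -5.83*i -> [7.12, 1.29, -4.54, -10.37, -16.2]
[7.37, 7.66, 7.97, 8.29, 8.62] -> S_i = 7.37*1.04^i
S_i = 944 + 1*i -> [944, 945, 946, 947, 948]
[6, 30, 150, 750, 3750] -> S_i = 6*5^i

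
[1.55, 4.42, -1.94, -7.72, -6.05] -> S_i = Random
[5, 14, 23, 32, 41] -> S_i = 5 + 9*i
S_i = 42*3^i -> [42, 126, 378, 1134, 3402]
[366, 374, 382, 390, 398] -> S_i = 366 + 8*i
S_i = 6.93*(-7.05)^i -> [6.93, -48.86, 344.44, -2428.29, 17119.45]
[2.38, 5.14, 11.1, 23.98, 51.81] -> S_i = 2.38*2.16^i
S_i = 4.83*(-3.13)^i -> [4.83, -15.12, 47.32, -148.11, 463.58]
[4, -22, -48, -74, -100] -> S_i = 4 + -26*i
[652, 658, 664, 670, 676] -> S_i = 652 + 6*i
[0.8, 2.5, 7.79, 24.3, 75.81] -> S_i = 0.80*3.12^i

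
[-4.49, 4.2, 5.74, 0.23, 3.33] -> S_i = Random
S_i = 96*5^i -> [96, 480, 2400, 12000, 60000]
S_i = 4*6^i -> [4, 24, 144, 864, 5184]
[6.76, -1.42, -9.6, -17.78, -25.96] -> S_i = 6.76 + -8.18*i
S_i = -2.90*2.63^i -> [-2.9, -7.63, -20.06, -52.76, -138.75]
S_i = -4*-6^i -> [-4, 24, -144, 864, -5184]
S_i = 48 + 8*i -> [48, 56, 64, 72, 80]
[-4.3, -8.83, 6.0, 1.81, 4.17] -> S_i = Random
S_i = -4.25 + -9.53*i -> [-4.25, -13.78, -23.31, -32.84, -42.37]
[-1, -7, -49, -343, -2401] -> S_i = -1*7^i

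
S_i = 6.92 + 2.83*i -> [6.92, 9.75, 12.58, 15.41, 18.24]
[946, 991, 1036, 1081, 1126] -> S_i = 946 + 45*i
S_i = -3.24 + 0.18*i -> [-3.24, -3.06, -2.88, -2.7, -2.52]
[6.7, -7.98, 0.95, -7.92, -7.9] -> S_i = Random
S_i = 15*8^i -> [15, 120, 960, 7680, 61440]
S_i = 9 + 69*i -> [9, 78, 147, 216, 285]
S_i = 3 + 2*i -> [3, 5, 7, 9, 11]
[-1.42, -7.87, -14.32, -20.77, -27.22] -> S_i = -1.42 + -6.45*i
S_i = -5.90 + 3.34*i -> [-5.9, -2.56, 0.78, 4.12, 7.46]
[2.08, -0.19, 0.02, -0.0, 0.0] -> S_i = 2.08*(-0.09)^i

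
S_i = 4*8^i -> [4, 32, 256, 2048, 16384]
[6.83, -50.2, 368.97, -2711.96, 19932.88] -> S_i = 6.83*(-7.35)^i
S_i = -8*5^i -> [-8, -40, -200, -1000, -5000]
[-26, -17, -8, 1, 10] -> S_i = -26 + 9*i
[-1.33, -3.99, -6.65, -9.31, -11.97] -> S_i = -1.33 + -2.66*i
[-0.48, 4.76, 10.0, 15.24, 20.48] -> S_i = -0.48 + 5.24*i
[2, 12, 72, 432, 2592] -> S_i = 2*6^i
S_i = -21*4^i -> [-21, -84, -336, -1344, -5376]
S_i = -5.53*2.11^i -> [-5.53, -11.67, -24.62, -51.95, -109.61]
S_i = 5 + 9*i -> [5, 14, 23, 32, 41]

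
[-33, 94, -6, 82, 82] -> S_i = Random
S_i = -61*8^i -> [-61, -488, -3904, -31232, -249856]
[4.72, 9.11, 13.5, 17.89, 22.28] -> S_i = 4.72 + 4.39*i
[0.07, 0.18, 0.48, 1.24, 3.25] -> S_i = 0.07*2.61^i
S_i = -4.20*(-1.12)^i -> [-4.2, 4.7, -5.27, 5.9, -6.61]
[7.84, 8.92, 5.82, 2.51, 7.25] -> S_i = Random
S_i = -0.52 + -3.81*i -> [-0.52, -4.33, -8.14, -11.95, -15.76]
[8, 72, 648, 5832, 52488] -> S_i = 8*9^i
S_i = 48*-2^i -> [48, -96, 192, -384, 768]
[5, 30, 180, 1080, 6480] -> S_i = 5*6^i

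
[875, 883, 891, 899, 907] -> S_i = 875 + 8*i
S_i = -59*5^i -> [-59, -295, -1475, -7375, -36875]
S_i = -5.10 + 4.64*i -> [-5.1, -0.46, 4.18, 8.82, 13.46]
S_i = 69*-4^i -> [69, -276, 1104, -4416, 17664]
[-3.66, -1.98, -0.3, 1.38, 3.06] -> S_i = -3.66 + 1.68*i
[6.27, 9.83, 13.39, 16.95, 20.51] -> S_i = 6.27 + 3.56*i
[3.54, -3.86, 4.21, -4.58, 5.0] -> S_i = 3.54*(-1.09)^i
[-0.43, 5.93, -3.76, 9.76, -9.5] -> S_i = Random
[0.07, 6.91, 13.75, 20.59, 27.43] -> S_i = 0.07 + 6.84*i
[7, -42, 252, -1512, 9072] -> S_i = 7*-6^i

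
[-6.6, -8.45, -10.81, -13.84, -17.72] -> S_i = -6.60*1.28^i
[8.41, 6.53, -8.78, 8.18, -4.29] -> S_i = Random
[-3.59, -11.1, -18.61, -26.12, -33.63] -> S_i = -3.59 + -7.51*i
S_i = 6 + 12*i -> [6, 18, 30, 42, 54]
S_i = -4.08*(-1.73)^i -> [-4.08, 7.06, -12.21, 21.13, -36.55]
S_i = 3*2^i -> [3, 6, 12, 24, 48]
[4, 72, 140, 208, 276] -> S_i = 4 + 68*i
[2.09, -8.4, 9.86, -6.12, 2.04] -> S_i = Random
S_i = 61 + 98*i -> [61, 159, 257, 355, 453]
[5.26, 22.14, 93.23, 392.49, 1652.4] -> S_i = 5.26*4.21^i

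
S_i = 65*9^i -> [65, 585, 5265, 47385, 426465]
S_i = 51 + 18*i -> [51, 69, 87, 105, 123]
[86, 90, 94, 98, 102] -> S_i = 86 + 4*i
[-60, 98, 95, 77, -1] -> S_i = Random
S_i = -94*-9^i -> [-94, 846, -7614, 68526, -616734]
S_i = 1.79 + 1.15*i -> [1.79, 2.94, 4.09, 5.24, 6.39]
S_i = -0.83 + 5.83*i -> [-0.83, 5.0, 10.83, 16.66, 22.49]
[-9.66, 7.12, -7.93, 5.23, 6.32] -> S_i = Random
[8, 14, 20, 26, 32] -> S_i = 8 + 6*i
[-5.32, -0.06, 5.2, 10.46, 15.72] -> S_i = -5.32 + 5.26*i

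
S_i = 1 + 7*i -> [1, 8, 15, 22, 29]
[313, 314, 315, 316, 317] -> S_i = 313 + 1*i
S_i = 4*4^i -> [4, 16, 64, 256, 1024]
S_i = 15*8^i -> [15, 120, 960, 7680, 61440]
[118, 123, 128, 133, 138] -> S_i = 118 + 5*i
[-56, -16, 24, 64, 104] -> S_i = -56 + 40*i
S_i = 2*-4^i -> [2, -8, 32, -128, 512]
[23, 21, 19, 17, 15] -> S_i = 23 + -2*i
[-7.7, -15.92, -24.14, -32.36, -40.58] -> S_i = -7.70 + -8.22*i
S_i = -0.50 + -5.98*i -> [-0.5, -6.48, -12.46, -18.44, -24.42]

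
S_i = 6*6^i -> [6, 36, 216, 1296, 7776]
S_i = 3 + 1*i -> [3, 4, 5, 6, 7]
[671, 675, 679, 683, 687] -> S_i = 671 + 4*i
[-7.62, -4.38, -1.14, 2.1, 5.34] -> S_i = -7.62 + 3.24*i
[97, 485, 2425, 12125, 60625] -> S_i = 97*5^i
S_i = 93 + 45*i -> [93, 138, 183, 228, 273]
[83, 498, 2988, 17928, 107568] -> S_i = 83*6^i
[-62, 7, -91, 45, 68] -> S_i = Random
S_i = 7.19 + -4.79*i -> [7.19, 2.4, -2.39, -7.18, -11.97]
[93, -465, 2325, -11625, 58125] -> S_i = 93*-5^i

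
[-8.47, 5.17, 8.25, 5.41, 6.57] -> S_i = Random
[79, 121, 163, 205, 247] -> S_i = 79 + 42*i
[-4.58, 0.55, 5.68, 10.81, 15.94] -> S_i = -4.58 + 5.13*i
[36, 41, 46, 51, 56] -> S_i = 36 + 5*i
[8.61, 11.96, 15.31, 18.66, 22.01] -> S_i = 8.61 + 3.35*i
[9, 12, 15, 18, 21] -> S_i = 9 + 3*i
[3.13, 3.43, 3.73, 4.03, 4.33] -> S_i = 3.13 + 0.30*i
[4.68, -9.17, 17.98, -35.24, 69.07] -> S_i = 4.68*(-1.96)^i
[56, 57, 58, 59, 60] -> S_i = 56 + 1*i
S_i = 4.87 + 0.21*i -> [4.87, 5.08, 5.29, 5.5, 5.71]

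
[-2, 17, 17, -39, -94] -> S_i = Random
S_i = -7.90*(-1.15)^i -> [-7.9, 9.08, -10.45, 12.01, -13.82]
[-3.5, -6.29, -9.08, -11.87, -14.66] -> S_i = -3.50 + -2.79*i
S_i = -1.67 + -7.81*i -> [-1.67, -9.48, -17.29, -25.1, -32.91]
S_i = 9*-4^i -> [9, -36, 144, -576, 2304]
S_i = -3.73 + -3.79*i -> [-3.73, -7.52, -11.31, -15.1, -18.89]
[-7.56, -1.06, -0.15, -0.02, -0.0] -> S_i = -7.56*0.14^i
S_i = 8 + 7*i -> [8, 15, 22, 29, 36]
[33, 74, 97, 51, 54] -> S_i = Random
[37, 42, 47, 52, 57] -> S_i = 37 + 5*i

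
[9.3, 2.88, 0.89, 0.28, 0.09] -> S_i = 9.30*0.31^i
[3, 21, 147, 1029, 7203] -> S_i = 3*7^i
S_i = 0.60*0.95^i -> [0.6, 0.57, 0.54, 0.51, 0.49]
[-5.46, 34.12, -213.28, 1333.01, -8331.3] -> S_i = -5.46*(-6.25)^i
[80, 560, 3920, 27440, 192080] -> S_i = 80*7^i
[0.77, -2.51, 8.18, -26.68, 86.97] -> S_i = 0.77*(-3.26)^i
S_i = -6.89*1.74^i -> [-6.89, -11.99, -20.86, -36.3, -63.16]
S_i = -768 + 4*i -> [-768, -764, -760, -756, -752]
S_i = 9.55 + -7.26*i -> [9.55, 2.29, -4.97, -12.23, -19.49]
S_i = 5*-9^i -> [5, -45, 405, -3645, 32805]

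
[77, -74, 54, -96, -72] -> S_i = Random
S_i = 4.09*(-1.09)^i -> [4.09, -4.46, 4.86, -5.3, 5.77]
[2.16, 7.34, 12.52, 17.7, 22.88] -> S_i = 2.16 + 5.18*i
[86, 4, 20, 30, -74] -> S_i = Random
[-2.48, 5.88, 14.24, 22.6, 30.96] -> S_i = -2.48 + 8.36*i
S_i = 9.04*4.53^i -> [9.04, 40.95, 185.51, 840.36, 3806.81]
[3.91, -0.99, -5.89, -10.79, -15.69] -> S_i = 3.91 + -4.90*i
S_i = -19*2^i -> [-19, -38, -76, -152, -304]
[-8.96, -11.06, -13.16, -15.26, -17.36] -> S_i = -8.96 + -2.10*i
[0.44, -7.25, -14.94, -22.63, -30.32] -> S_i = 0.44 + -7.69*i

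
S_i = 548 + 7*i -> [548, 555, 562, 569, 576]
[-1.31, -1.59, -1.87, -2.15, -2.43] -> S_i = -1.31 + -0.28*i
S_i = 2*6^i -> [2, 12, 72, 432, 2592]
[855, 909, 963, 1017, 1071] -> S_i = 855 + 54*i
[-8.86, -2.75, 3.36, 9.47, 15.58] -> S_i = -8.86 + 6.11*i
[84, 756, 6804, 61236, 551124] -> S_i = 84*9^i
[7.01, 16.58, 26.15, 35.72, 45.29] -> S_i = 7.01 + 9.57*i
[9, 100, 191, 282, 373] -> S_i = 9 + 91*i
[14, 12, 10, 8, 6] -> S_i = 14 + -2*i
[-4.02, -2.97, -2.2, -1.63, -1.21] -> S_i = -4.02*0.74^i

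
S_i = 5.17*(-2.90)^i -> [5.17, -14.99, 43.48, -126.09, 365.66]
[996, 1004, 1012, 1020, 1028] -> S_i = 996 + 8*i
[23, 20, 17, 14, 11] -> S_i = 23 + -3*i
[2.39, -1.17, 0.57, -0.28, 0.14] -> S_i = 2.39*(-0.49)^i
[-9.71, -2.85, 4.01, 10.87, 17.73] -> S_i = -9.71 + 6.86*i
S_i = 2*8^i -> [2, 16, 128, 1024, 8192]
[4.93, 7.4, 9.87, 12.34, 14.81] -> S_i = 4.93 + 2.47*i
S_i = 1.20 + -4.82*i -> [1.2, -3.62, -8.44, -13.26, -18.08]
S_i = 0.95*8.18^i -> [0.95, 7.77, 63.57, 519.98, 4253.41]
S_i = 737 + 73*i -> [737, 810, 883, 956, 1029]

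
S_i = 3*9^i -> [3, 27, 243, 2187, 19683]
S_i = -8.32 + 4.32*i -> [-8.32, -4.0, 0.32, 4.64, 8.96]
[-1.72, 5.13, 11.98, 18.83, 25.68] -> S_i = -1.72 + 6.85*i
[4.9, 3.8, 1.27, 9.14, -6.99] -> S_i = Random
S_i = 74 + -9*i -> [74, 65, 56, 47, 38]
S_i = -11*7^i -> [-11, -77, -539, -3773, -26411]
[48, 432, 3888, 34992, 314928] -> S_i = 48*9^i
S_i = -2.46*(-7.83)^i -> [-2.46, 19.26, -150.82, 1180.92, -9246.6]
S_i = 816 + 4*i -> [816, 820, 824, 828, 832]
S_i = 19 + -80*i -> [19, -61, -141, -221, -301]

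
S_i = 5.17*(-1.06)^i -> [5.17, -5.48, 5.81, -6.16, 6.53]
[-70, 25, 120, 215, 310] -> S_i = -70 + 95*i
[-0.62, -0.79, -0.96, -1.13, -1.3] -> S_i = -0.62 + -0.17*i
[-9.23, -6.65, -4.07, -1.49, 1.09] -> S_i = -9.23 + 2.58*i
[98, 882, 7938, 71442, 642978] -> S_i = 98*9^i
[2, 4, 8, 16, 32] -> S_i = 2*2^i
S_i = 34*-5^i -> [34, -170, 850, -4250, 21250]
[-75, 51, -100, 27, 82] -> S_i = Random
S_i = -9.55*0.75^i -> [-9.55, -7.16, -5.37, -4.03, -3.02]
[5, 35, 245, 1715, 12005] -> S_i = 5*7^i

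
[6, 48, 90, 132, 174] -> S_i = 6 + 42*i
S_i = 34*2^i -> [34, 68, 136, 272, 544]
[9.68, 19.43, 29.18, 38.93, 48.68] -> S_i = 9.68 + 9.75*i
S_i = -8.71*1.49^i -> [-8.71, -12.98, -19.34, -28.81, -42.93]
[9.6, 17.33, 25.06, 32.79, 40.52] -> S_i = 9.60 + 7.73*i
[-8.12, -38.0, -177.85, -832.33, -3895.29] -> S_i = -8.12*4.68^i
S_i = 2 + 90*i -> [2, 92, 182, 272, 362]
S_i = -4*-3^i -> [-4, 12, -36, 108, -324]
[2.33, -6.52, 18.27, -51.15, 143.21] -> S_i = 2.33*(-2.80)^i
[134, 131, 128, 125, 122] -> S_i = 134 + -3*i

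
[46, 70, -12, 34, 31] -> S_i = Random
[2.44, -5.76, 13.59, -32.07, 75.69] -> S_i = 2.44*(-2.36)^i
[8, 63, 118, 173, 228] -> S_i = 8 + 55*i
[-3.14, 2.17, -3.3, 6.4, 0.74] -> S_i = Random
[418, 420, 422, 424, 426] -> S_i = 418 + 2*i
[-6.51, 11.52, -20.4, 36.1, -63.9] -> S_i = -6.51*(-1.77)^i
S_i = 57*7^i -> [57, 399, 2793, 19551, 136857]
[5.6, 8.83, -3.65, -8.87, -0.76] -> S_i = Random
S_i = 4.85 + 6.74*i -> [4.85, 11.59, 18.33, 25.07, 31.81]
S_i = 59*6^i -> [59, 354, 2124, 12744, 76464]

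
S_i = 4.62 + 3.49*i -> [4.62, 8.11, 11.6, 15.09, 18.58]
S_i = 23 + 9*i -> [23, 32, 41, 50, 59]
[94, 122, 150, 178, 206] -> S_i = 94 + 28*i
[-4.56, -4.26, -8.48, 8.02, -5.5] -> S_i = Random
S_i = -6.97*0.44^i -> [-6.97, -3.07, -1.35, -0.59, -0.26]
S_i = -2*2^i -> [-2, -4, -8, -16, -32]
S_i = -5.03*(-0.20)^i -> [-5.03, 1.01, -0.2, 0.04, -0.01]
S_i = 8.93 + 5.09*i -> [8.93, 14.02, 19.11, 24.2, 29.29]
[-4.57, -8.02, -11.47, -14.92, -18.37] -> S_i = -4.57 + -3.45*i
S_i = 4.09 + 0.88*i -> [4.09, 4.97, 5.85, 6.73, 7.61]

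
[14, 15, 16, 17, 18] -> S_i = 14 + 1*i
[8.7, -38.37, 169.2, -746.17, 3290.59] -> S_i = 8.70*(-4.41)^i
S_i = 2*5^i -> [2, 10, 50, 250, 1250]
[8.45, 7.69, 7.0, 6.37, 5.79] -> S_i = 8.45*0.91^i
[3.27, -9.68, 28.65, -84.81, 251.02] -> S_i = 3.27*(-2.96)^i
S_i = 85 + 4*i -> [85, 89, 93, 97, 101]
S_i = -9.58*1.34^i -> [-9.58, -12.84, -17.2, -23.05, -30.89]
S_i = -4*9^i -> [-4, -36, -324, -2916, -26244]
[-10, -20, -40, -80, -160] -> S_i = -10*2^i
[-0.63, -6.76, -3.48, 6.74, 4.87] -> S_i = Random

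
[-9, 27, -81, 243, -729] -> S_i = -9*-3^i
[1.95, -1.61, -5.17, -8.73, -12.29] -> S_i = 1.95 + -3.56*i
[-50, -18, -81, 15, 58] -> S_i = Random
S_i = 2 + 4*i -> [2, 6, 10, 14, 18]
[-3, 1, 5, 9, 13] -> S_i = -3 + 4*i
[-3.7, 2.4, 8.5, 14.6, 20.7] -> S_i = -3.70 + 6.10*i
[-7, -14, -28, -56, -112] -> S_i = -7*2^i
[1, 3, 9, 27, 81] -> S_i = 1*3^i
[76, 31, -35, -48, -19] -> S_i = Random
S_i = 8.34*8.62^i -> [8.34, 71.89, 619.7, 5341.8, 46046.34]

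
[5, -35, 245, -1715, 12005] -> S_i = 5*-7^i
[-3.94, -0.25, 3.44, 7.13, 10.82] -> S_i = -3.94 + 3.69*i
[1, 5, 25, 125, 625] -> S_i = 1*5^i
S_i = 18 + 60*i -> [18, 78, 138, 198, 258]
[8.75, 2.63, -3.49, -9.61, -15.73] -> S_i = 8.75 + -6.12*i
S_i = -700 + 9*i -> [-700, -691, -682, -673, -664]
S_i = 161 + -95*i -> [161, 66, -29, -124, -219]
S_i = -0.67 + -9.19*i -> [-0.67, -9.86, -19.05, -28.24, -37.43]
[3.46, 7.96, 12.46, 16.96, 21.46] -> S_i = 3.46 + 4.50*i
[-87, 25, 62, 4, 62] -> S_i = Random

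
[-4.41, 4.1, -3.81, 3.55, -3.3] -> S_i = -4.41*(-0.93)^i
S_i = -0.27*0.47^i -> [-0.27, -0.13, -0.06, -0.03, -0.01]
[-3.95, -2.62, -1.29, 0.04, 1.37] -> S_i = -3.95 + 1.33*i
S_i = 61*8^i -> [61, 488, 3904, 31232, 249856]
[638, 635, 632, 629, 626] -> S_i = 638 + -3*i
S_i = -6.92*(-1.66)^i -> [-6.92, 11.49, -19.07, 31.65, -52.55]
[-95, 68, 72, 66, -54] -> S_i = Random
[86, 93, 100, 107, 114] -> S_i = 86 + 7*i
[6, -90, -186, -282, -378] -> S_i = 6 + -96*i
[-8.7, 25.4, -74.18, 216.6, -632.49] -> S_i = -8.70*(-2.92)^i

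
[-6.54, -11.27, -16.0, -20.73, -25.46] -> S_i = -6.54 + -4.73*i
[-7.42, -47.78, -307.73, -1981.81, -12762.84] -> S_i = -7.42*6.44^i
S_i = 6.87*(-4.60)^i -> [6.87, -31.6, 145.37, -668.7, 3076.01]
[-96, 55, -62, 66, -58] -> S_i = Random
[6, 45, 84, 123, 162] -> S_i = 6 + 39*i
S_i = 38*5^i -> [38, 190, 950, 4750, 23750]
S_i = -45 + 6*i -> [-45, -39, -33, -27, -21]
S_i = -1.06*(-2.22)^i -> [-1.06, 2.35, -5.22, 11.6, -25.75]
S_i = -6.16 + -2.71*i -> [-6.16, -8.87, -11.58, -14.29, -17.0]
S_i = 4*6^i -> [4, 24, 144, 864, 5184]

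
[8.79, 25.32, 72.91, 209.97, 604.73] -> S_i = 8.79*2.88^i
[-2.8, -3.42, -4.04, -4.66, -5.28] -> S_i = -2.80 + -0.62*i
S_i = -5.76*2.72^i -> [-5.76, -15.67, -42.61, -115.91, -315.28]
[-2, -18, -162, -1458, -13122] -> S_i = -2*9^i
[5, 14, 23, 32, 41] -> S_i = 5 + 9*i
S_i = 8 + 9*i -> [8, 17, 26, 35, 44]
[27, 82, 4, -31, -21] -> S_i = Random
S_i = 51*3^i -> [51, 153, 459, 1377, 4131]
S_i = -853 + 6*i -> [-853, -847, -841, -835, -829]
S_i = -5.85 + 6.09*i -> [-5.85, 0.24, 6.33, 12.42, 18.51]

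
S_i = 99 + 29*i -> [99, 128, 157, 186, 215]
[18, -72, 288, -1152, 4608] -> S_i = 18*-4^i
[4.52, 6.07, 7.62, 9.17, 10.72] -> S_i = 4.52 + 1.55*i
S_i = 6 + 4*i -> [6, 10, 14, 18, 22]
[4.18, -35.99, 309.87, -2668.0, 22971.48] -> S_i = 4.18*(-8.61)^i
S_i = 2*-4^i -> [2, -8, 32, -128, 512]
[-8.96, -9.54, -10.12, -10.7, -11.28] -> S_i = -8.96 + -0.58*i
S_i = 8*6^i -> [8, 48, 288, 1728, 10368]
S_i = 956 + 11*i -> [956, 967, 978, 989, 1000]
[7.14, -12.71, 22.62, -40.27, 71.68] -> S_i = 7.14*(-1.78)^i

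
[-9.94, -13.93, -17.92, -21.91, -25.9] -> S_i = -9.94 + -3.99*i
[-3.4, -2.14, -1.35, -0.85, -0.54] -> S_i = -3.40*0.63^i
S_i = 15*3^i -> [15, 45, 135, 405, 1215]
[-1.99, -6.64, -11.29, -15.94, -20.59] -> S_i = -1.99 + -4.65*i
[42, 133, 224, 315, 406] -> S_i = 42 + 91*i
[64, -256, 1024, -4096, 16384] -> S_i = 64*-4^i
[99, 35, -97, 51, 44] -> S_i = Random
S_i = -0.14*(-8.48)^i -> [-0.14, 1.19, -10.07, 85.37, -723.95]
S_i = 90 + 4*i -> [90, 94, 98, 102, 106]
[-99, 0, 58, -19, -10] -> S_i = Random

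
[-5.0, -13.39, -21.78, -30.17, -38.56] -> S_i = -5.00 + -8.39*i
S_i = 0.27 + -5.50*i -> [0.27, -5.23, -10.73, -16.23, -21.73]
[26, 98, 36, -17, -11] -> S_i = Random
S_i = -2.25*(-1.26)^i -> [-2.25, 2.84, -3.57, 4.5, -5.67]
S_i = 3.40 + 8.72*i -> [3.4, 12.12, 20.84, 29.56, 38.28]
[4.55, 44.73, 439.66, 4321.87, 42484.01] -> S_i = 4.55*9.83^i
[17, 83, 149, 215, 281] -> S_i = 17 + 66*i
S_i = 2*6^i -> [2, 12, 72, 432, 2592]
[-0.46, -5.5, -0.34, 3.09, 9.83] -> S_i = Random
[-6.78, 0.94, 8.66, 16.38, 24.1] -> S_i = -6.78 + 7.72*i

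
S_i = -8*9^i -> [-8, -72, -648, -5832, -52488]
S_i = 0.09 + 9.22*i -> [0.09, 9.31, 18.53, 27.75, 36.97]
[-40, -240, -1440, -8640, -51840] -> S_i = -40*6^i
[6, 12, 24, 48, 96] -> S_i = 6*2^i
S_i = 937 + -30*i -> [937, 907, 877, 847, 817]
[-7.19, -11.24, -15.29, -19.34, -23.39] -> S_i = -7.19 + -4.05*i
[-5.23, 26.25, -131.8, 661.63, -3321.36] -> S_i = -5.23*(-5.02)^i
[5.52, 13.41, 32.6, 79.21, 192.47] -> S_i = 5.52*2.43^i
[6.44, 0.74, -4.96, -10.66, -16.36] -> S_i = 6.44 + -5.70*i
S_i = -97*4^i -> [-97, -388, -1552, -6208, -24832]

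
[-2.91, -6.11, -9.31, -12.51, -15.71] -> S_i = -2.91 + -3.20*i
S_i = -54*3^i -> [-54, -162, -486, -1458, -4374]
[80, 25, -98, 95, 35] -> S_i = Random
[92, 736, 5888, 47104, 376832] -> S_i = 92*8^i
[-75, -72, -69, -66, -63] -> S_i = -75 + 3*i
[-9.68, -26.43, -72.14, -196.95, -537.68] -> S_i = -9.68*2.73^i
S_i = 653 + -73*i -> [653, 580, 507, 434, 361]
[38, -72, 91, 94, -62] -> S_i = Random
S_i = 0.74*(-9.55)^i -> [0.74, -7.07, 67.49, -644.53, 6155.24]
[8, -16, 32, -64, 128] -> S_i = 8*-2^i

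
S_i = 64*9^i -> [64, 576, 5184, 46656, 419904]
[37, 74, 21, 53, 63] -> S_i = Random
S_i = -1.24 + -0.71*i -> [-1.24, -1.95, -2.66, -3.37, -4.08]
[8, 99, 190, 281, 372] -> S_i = 8 + 91*i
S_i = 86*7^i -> [86, 602, 4214, 29498, 206486]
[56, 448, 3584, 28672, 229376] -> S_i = 56*8^i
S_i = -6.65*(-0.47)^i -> [-6.65, 3.13, -1.47, 0.69, -0.32]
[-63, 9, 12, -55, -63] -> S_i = Random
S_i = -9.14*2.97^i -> [-9.14, -27.15, -80.62, -239.45, -711.17]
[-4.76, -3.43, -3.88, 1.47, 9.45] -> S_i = Random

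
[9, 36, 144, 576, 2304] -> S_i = 9*4^i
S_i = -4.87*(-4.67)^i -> [-4.87, 22.74, -106.21, 496.0, -2316.31]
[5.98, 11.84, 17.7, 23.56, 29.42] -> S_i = 5.98 + 5.86*i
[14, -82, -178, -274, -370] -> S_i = 14 + -96*i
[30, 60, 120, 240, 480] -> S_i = 30*2^i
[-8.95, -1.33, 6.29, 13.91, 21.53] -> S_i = -8.95 + 7.62*i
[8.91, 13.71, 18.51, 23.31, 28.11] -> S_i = 8.91 + 4.80*i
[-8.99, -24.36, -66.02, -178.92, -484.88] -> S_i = -8.99*2.71^i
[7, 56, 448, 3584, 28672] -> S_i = 7*8^i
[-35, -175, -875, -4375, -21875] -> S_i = -35*5^i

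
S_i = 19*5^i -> [19, 95, 475, 2375, 11875]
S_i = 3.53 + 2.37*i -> [3.53, 5.9, 8.27, 10.64, 13.01]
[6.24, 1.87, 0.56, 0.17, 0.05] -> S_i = 6.24*0.30^i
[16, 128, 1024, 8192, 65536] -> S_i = 16*8^i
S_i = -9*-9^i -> [-9, 81, -729, 6561, -59049]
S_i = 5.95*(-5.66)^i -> [5.95, -33.68, 190.61, -1078.86, 6106.36]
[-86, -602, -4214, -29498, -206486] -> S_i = -86*7^i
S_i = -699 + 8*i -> [-699, -691, -683, -675, -667]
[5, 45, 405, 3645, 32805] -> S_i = 5*9^i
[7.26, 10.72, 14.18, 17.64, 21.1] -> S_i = 7.26 + 3.46*i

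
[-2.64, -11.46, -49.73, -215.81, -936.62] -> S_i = -2.64*4.34^i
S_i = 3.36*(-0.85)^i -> [3.36, -2.86, 2.43, -2.06, 1.75]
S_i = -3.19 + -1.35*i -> [-3.19, -4.54, -5.89, -7.24, -8.59]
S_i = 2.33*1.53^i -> [2.33, 3.56, 5.45, 8.35, 12.77]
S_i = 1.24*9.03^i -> [1.24, 11.2, 101.11, 913.03, 8244.66]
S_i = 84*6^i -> [84, 504, 3024, 18144, 108864]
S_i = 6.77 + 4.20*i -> [6.77, 10.97, 15.17, 19.37, 23.57]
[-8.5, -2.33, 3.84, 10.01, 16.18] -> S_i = -8.50 + 6.17*i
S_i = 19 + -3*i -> [19, 16, 13, 10, 7]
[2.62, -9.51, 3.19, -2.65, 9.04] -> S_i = Random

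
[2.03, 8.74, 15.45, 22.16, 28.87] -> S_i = 2.03 + 6.71*i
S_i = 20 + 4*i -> [20, 24, 28, 32, 36]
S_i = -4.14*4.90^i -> [-4.14, -20.29, -99.4, -487.07, -2386.63]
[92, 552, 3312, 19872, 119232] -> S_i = 92*6^i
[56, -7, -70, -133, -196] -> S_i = 56 + -63*i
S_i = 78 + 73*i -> [78, 151, 224, 297, 370]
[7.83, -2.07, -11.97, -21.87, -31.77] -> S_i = 7.83 + -9.90*i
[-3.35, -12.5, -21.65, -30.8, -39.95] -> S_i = -3.35 + -9.15*i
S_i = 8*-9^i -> [8, -72, 648, -5832, 52488]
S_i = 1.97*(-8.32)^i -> [1.97, -16.39, 136.37, -1134.58, 9439.73]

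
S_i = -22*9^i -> [-22, -198, -1782, -16038, -144342]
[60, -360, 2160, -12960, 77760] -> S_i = 60*-6^i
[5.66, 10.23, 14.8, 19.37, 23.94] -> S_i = 5.66 + 4.57*i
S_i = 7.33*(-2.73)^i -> [7.33, -20.01, 54.63, -149.14, 407.15]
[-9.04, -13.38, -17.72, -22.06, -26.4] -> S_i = -9.04 + -4.34*i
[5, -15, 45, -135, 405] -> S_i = 5*-3^i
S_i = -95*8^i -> [-95, -760, -6080, -48640, -389120]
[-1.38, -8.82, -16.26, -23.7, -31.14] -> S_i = -1.38 + -7.44*i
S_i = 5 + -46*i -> [5, -41, -87, -133, -179]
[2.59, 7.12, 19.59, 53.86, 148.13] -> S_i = 2.59*2.75^i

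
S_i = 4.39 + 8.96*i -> [4.39, 13.35, 22.31, 31.27, 40.23]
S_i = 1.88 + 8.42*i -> [1.88, 10.3, 18.72, 27.14, 35.56]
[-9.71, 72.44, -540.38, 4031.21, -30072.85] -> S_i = -9.71*(-7.46)^i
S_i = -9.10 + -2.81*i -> [-9.1, -11.91, -14.72, -17.53, -20.34]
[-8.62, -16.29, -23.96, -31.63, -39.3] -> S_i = -8.62 + -7.67*i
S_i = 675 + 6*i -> [675, 681, 687, 693, 699]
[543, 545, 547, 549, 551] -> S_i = 543 + 2*i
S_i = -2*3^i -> [-2, -6, -18, -54, -162]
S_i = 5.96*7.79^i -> [5.96, 46.43, 361.68, 2817.47, 21948.06]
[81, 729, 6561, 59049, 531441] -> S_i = 81*9^i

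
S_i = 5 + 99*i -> [5, 104, 203, 302, 401]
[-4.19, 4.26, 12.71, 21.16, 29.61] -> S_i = -4.19 + 8.45*i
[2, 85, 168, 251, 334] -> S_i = 2 + 83*i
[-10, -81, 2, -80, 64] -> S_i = Random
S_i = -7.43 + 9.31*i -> [-7.43, 1.88, 11.19, 20.5, 29.81]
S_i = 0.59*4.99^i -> [0.59, 2.94, 14.69, 73.31, 365.81]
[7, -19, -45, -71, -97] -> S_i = 7 + -26*i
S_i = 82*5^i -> [82, 410, 2050, 10250, 51250]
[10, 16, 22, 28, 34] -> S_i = 10 + 6*i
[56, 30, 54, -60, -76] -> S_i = Random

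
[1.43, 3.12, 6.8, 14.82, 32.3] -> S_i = 1.43*2.18^i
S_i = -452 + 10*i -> [-452, -442, -432, -422, -412]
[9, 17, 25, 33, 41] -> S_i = 9 + 8*i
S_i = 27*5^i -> [27, 135, 675, 3375, 16875]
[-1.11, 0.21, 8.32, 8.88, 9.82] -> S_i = Random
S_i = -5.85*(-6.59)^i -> [-5.85, 38.55, -254.05, 1674.22, -11033.1]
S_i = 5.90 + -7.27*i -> [5.9, -1.37, -8.64, -15.91, -23.18]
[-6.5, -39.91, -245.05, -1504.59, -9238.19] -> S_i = -6.50*6.14^i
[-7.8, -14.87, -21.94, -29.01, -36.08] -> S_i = -7.80 + -7.07*i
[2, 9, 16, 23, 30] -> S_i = 2 + 7*i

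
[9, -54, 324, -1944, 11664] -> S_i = 9*-6^i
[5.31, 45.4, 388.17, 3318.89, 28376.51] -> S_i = 5.31*8.55^i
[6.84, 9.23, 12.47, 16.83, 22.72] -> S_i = 6.84*1.35^i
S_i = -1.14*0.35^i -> [-1.14, -0.4, -0.14, -0.05, -0.02]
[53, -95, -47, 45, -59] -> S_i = Random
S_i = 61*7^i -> [61, 427, 2989, 20923, 146461]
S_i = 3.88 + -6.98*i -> [3.88, -3.1, -10.08, -17.06, -24.04]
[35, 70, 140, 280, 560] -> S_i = 35*2^i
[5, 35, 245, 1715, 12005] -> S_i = 5*7^i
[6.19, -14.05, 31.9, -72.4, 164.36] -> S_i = 6.19*(-2.27)^i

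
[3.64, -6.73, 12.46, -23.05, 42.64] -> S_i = 3.64*(-1.85)^i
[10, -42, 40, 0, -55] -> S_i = Random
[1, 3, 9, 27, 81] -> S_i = 1*3^i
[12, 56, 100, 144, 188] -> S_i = 12 + 44*i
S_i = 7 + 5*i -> [7, 12, 17, 22, 27]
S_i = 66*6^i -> [66, 396, 2376, 14256, 85536]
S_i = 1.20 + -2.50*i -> [1.2, -1.3, -3.8, -6.3, -8.8]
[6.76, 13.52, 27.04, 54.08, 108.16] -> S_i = 6.76*2.00^i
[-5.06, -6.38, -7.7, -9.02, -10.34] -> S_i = -5.06 + -1.32*i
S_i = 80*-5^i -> [80, -400, 2000, -10000, 50000]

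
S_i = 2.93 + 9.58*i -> [2.93, 12.51, 22.09, 31.67, 41.25]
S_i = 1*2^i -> [1, 2, 4, 8, 16]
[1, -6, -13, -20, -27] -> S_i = 1 + -7*i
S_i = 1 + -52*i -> [1, -51, -103, -155, -207]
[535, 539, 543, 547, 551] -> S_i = 535 + 4*i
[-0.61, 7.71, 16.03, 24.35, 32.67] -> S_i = -0.61 + 8.32*i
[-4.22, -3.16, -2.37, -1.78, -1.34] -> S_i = -4.22*0.75^i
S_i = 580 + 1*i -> [580, 581, 582, 583, 584]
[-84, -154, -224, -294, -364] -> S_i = -84 + -70*i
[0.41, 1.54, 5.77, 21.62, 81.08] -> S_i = 0.41*3.75^i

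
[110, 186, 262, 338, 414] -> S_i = 110 + 76*i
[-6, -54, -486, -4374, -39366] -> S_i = -6*9^i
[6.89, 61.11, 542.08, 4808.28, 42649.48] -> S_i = 6.89*8.87^i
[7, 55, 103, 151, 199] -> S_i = 7 + 48*i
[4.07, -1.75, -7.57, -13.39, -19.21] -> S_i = 4.07 + -5.82*i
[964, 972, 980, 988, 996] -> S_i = 964 + 8*i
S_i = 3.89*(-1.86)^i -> [3.89, -7.24, 13.46, -25.03, 46.56]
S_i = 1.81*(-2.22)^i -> [1.81, -4.02, 8.92, -19.8, 43.96]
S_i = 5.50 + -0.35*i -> [5.5, 5.15, 4.8, 4.45, 4.1]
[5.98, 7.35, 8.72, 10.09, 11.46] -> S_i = 5.98 + 1.37*i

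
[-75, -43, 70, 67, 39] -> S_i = Random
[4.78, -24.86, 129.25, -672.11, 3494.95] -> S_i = 4.78*(-5.20)^i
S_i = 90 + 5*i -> [90, 95, 100, 105, 110]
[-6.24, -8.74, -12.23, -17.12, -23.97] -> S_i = -6.24*1.40^i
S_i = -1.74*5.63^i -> [-1.74, -9.8, -55.15, -310.51, -1748.17]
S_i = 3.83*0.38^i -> [3.83, 1.46, 0.55, 0.21, 0.08]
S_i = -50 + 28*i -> [-50, -22, 6, 34, 62]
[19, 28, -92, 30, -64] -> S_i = Random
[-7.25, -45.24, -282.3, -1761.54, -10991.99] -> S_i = -7.25*6.24^i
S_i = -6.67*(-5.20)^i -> [-6.67, 34.68, -180.36, 937.86, -4876.85]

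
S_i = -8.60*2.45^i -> [-8.6, -21.07, -51.62, -126.47, -309.86]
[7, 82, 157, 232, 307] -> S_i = 7 + 75*i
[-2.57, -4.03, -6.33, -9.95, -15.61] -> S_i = -2.57*1.57^i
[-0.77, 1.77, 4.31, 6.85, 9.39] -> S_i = -0.77 + 2.54*i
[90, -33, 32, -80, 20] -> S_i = Random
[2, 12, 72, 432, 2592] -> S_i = 2*6^i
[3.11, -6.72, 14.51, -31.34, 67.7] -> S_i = 3.11*(-2.16)^i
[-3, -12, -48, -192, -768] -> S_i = -3*4^i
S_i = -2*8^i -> [-2, -16, -128, -1024, -8192]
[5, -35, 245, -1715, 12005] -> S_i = 5*-7^i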